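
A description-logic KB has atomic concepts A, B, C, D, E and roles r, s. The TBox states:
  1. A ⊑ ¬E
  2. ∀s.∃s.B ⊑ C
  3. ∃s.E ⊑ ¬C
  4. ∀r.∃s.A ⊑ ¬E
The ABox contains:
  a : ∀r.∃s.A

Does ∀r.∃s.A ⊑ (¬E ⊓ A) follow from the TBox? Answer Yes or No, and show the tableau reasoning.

No

1. ∀r.∃s.A ⊑ (¬E ⊓ A)  ⇔  (∀r.∃s.A ⊓ (E ⊔ ¬A)) unsat w.r.t. T
   apply at x₀: ∀r.∃s.A⊑¬E
   open: L(x₀) ⊇ {¬A, ¬E, ∀r.∃s.A, ∀s.¬E, ∃s.∀s.¬B} (+ ∃-successors)
2. Hence ∀r.∃s.A ⊑ (¬E ⊓ A): not entailed.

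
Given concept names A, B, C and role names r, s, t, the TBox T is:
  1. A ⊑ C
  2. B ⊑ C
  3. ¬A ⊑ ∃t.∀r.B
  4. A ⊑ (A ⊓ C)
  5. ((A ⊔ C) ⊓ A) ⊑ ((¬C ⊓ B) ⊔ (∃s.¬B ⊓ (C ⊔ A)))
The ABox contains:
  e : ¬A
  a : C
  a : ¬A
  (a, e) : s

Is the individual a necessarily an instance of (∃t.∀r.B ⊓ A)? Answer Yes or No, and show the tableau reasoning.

No

1. a : (∃t.∀r.B ⊓ A)?  L(a) = {C, ¬A} ∪ {(∀t.∃r.¬B ⊔ ¬A)}
   apply at a: ¬A⊑∃t.∀r.B
   open: L(a) ⊇ {C, ¬A, ∃t.∀r.B} (+ ∃-successors) — a ∉ (∃t.∀r.B ⊓ A) possible
2. Hence a : (∃t.∀r.B ⊓ A): not entailed.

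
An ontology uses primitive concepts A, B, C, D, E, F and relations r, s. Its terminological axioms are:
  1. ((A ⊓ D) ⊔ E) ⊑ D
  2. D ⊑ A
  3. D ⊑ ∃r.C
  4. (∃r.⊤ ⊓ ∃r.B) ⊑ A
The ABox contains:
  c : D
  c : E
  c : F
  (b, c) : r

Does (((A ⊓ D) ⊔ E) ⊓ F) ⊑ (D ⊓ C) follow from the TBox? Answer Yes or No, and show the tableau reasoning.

1. (((A ⊓ D) ⊔ E) ⊓ F) ⊑ (D ⊓ C)  ⇔  ((((A ⊓ D) ⊔ E) ⊓ F) ⊓ (¬D ⊔ ¬C)) unsat w.r.t. T
   apply at x₀: ((A ⊓ D) ⊔ E)⊑D
   open: L(x₀) ⊇ {A, D, F, ¬C, ∃r.C} (+ ∃-successors)
2. Hence (((A ⊓ D) ⊔ E) ⊓ F) ⊑ (D ⊓ C): not entailed.

No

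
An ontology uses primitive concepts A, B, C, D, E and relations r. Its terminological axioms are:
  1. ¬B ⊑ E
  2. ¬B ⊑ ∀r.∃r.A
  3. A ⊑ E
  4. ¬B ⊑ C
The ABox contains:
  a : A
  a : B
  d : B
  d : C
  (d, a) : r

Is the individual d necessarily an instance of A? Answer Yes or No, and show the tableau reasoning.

1. d : A?  L(d) = {B, C} ∪ {¬A}
   open: L(d) ⊇ {B, C, ¬A} — d ∉ A possible
2. Hence d : A: not entailed.

No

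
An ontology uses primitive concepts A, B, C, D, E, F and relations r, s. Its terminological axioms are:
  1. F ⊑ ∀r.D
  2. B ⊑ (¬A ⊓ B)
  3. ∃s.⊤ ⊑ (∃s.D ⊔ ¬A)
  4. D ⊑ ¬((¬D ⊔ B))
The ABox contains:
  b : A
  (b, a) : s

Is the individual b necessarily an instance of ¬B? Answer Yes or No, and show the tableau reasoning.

1. b : ¬B?  L(b) = {A} ∪ {B}
   clash {A, ¬A} at b — b ∈ ¬B
2. Hence b : ¬B: entailed.

Yes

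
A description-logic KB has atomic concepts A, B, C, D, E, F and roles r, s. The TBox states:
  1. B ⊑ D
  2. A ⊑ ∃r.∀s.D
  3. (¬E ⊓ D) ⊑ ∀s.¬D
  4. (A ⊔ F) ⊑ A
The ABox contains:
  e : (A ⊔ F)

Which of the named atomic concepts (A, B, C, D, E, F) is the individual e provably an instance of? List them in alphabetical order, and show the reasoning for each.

1. e : A?  L(e) = {(A ⊔ F)} ∪ {¬A}
   clash {A, ¬A} at e — e ∈ A
2. e : B?  L(e) = {(A ⊔ F)} ∪ {¬B}
   apply at e: (A ⊔ F)⊑A
   open: L(e) ⊇ {A, E, ¬B, ∃r.∀s.D} (+ ∃-successors) — e ∉ B possible
3. e : C?  L(e) = {(A ⊔ F)} ∪ {¬C}
   apply at e: (A ⊔ F)⊑A
   open: L(e) ⊇ {A, E, ¬B, ¬C, ∃r.∀s.D} (+ ∃-successors) — e ∉ C possible
4. e : D?  L(e) = {(A ⊔ F)} ∪ {¬D}
   apply at e: (A ⊔ F)⊑A
   open: L(e) ⊇ {A, ¬B, ¬D, ∃r.∀s.D} (+ ∃-successors) — e ∉ D possible
5. e : E?  L(e) = {(A ⊔ F)} ∪ {¬E}
   apply at e: (A ⊔ F)⊑A
   open: L(e) ⊇ {A, ¬B, ¬D, ¬E, ∃r.∀s.D} (+ ∃-successors) — e ∉ E possible
6. e : F?  L(e) = {(A ⊔ F)} ∪ {¬F}
   apply at e: (A ⊔ F)⊑A
   open: L(e) ⊇ {A, E, ¬B, ¬F, ∃r.∀s.D} (+ ∃-successors) — e ∉ F possible
7. Entailed for e: {A}

{A}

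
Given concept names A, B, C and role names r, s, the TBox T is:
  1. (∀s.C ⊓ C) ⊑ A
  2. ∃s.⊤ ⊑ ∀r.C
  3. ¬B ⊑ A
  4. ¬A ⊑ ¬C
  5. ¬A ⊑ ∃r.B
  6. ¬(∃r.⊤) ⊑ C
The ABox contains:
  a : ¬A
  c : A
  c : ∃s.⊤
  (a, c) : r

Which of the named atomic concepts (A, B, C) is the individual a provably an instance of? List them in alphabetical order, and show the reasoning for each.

{B}

1. a : A?  L(a) = {¬A} ∪ {¬A}
   apply at a: ¬A⊑¬C; ¬A⊑∃r.B
   open: L(a) ⊇ {B, ¬A, ¬C, ∀s.⊥, ∃r.B, …} (+ ∃-successors) — a ∉ A possible
2. a : B?  L(a) = {¬A} ∪ {¬B}
   clash {A, ¬A} at a — a ∈ B
3. a : C?  L(a) = {¬A} ∪ {¬C}
   apply at a: ¬A⊑∃r.B
   open: L(a) ⊇ {B, ¬A, ¬C, ∀s.⊥, ∃r.B, …} (+ ∃-successors) — a ∉ C possible
4. Entailed for a: {B}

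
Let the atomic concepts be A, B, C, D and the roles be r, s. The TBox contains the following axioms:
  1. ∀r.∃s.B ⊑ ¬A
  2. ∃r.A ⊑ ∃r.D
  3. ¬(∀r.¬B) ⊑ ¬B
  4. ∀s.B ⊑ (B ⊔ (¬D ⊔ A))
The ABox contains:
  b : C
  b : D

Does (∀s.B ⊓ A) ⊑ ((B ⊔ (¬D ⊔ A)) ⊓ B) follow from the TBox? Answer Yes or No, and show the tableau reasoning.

No

1. (∀s.B ⊓ A) ⊑ ((B ⊔ (¬D ⊔ A)) ⊓ B)  ⇔  ((∀s.B ⊓ A) ⊓ ((¬B ⊓ (D ⊓ ¬A)) ⊔ ¬B)) unsat w.r.t. T
   apply at x₀: ∀s.B⊑(B ⊔ (¬D ⊔ A))
   open: L(x₀) ⊇ {A, ¬B, ∀r.¬A, ∀r.¬B, ∀s.B, …} (+ ∃-successors)
2. Hence (∀s.B ⊓ A) ⊑ ((B ⊔ (¬D ⊔ A)) ⊓ B): not entailed.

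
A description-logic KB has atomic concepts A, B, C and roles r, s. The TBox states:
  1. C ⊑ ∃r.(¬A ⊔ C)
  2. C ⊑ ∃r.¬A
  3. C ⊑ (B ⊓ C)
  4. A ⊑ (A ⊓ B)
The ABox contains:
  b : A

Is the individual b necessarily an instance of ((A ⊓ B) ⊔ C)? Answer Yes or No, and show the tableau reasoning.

Yes

1. b : ((A ⊓ B) ⊔ C)?  L(b) = {A} ∪ {((¬A ⊔ ¬B) ⊓ ¬C)}
   clash {B, ¬B} at b — b ∈ ((A ⊓ B) ⊔ C)
2. Hence b : ((A ⊓ B) ⊔ C): entailed.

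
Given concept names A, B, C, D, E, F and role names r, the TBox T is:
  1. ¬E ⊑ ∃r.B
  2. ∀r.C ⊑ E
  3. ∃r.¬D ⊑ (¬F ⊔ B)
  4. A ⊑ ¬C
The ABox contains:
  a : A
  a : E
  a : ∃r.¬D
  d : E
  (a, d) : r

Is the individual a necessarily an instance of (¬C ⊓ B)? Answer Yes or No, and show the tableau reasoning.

No

1. a : (¬C ⊓ B)?  L(a) = {A, E, ∃r.¬D} ∪ {(C ⊔ ¬B)}
   apply at a: ∃r.¬D⊑(¬F ⊔ B); A⊑¬C
   open: L(a) ⊇ {A, E, ¬B, ¬C, ¬F, …} (+ ∃-successors) — a ∉ (¬C ⊓ B) possible
2. Hence a : (¬C ⊓ B): not entailed.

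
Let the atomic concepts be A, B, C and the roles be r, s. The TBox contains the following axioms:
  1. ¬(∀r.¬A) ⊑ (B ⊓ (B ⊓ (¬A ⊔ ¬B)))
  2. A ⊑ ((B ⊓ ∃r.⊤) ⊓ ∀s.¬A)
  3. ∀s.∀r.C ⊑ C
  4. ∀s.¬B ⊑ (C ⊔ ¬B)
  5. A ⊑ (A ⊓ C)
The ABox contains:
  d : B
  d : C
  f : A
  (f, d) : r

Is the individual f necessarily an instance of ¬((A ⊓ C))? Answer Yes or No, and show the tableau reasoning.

No

1. f : ¬((A ⊓ C))?  L(f) = {A} ∪ {(A ⊓ C)}
   apply at f: A⊑((B ⊓ ∃r.⊤) ⊓ ∀s.¬A)
   open: L(f) ⊇ {A, B, C, ∀r.¬A, ∀s.¬A, …} (+ ∃-successors) — f ∉ ¬((A ⊓ C)) possible
2. Hence f : ¬((A ⊓ C)): not entailed.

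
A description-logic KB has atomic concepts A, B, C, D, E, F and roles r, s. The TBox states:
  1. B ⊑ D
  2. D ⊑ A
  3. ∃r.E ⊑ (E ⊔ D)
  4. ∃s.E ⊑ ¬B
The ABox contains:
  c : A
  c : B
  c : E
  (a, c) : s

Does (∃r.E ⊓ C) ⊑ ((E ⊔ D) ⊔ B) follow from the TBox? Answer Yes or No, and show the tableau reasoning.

Yes

1. (∃r.E ⊓ C) ⊑ ((E ⊔ D) ⊔ B)  ⇔  ((∃r.E ⊓ C) ⊓ ((¬E ⊓ ¬D) ⊓ ¬B)) unsat w.r.t. T
   all branches close; clash {D, ¬D} at x₀
2. Hence (∃r.E ⊓ C) ⊑ ((E ⊔ D) ⊔ B): entailed.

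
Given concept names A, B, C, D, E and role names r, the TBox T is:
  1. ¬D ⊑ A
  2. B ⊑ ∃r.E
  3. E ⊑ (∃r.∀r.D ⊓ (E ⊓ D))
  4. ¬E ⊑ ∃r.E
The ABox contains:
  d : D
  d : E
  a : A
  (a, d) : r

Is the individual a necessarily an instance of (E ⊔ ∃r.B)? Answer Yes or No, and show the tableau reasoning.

1. a : (E ⊔ ∃r.B)?  L(a) = {A} ∪ {(¬E ⊓ ∀r.¬B)}
   apply at a: ¬E⊑∃r.E
   open: L(a) ⊇ {A, ¬E, ∀r.¬B, ∃r.E} (+ ∃-successors) — a ∉ (E ⊔ ∃r.B) possible
2. Hence a : (E ⊔ ∃r.B): not entailed.

No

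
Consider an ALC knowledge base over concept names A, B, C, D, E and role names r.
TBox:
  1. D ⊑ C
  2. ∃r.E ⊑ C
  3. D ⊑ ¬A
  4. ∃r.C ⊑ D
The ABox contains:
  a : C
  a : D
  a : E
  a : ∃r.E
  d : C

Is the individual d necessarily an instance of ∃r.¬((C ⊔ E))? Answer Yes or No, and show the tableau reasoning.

1. d : ∃r.¬((C ⊔ E))?  L(d) = {C} ∪ {∀r.(C ⊔ E)}
   open: L(d) ⊇ {C, ¬D, ∀r.(C ⊔ E), ∀r.¬C} — d ∉ ∃r.¬((C ⊔ E)) possible
2. Hence d : ∃r.¬((C ⊔ E)): not entailed.

No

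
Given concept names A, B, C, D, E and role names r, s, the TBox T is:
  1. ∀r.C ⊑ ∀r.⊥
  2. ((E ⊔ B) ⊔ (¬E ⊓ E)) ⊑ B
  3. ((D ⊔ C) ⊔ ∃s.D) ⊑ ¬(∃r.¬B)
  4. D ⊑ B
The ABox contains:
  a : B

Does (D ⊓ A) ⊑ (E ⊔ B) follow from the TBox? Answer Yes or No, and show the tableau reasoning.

Yes

1. (D ⊓ A) ⊑ (E ⊔ B)  ⇔  ((D ⊓ A) ⊓ (¬E ⊓ ¬B)) unsat w.r.t. T
   all branches close; clash {B, ¬B} at x₀
2. Hence (D ⊓ A) ⊑ (E ⊔ B): entailed.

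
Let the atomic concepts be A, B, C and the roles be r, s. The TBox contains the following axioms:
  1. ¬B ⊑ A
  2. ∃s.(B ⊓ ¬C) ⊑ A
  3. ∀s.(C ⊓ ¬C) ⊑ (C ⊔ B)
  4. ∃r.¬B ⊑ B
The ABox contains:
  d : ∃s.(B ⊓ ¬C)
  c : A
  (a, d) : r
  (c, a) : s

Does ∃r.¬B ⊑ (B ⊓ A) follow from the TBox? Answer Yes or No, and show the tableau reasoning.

1. ∃r.¬B ⊑ (B ⊓ A)  ⇔  (∃r.¬B ⊓ (¬B ⊔ ¬A)) unsat w.r.t. T
   apply at x₀: ∃r.¬B⊑B
   open: L(x₀) ⊇ {B, ¬A, ∀s.(¬B ⊔ C), ∃r.¬B, ∃s.(¬C ⊔ C)} (+ ∃-successors)
2. Hence ∃r.¬B ⊑ (B ⊓ A): not entailed.

No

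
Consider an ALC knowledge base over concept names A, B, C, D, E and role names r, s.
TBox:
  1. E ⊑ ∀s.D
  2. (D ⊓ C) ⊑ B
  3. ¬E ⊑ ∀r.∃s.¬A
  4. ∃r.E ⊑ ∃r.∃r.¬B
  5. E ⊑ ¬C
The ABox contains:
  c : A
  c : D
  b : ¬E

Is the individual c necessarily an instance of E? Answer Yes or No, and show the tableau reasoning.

1. c : E?  L(c) = {A, D} ∪ {¬E}
   apply at c: ¬E⊑∀r.∃s.¬A
   open: L(c) ⊇ {A, D, ¬C, ¬E, ∀r.¬E, …} — c ∉ E possible
2. Hence c : E: not entailed.

No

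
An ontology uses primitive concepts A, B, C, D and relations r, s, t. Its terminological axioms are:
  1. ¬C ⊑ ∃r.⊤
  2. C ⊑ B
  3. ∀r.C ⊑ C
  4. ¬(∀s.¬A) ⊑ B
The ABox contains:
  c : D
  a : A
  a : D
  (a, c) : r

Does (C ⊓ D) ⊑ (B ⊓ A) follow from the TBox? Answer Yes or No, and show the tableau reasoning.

1. (C ⊓ D) ⊑ (B ⊓ A)  ⇔  ((C ⊓ D) ⊓ (¬B ⊔ ¬A)) unsat w.r.t. T
   apply at x₀: C⊑B
   open: L(x₀) ⊇ {B, C, D, ¬A}
2. Hence (C ⊓ D) ⊑ (B ⊓ A): not entailed.

No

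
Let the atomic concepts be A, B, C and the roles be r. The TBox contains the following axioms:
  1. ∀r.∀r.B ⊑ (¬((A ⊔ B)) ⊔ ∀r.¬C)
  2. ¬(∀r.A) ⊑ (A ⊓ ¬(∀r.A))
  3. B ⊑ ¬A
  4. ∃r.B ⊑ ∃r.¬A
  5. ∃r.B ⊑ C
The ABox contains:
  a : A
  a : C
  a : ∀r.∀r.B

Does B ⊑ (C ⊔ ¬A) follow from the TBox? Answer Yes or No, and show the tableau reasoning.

Yes

1. B ⊑ (C ⊔ ¬A)  ⇔  (B ⊓ (¬C ⊓ A)) unsat w.r.t. T
   all branches close; clash {A, ¬A} at x₀
2. Hence B ⊑ (C ⊔ ¬A): entailed.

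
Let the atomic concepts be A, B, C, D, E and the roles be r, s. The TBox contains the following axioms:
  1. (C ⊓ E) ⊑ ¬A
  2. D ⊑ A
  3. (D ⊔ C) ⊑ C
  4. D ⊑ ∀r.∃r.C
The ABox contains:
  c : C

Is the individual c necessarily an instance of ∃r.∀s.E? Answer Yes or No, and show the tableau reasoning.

No

1. c : ∃r.∀s.E?  L(c) = {C} ∪ {∀r.∃s.¬E}
   open: L(c) ⊇ {C, ¬D, ¬E, ∀r.∃s.¬E} — c ∉ ∃r.∀s.E possible
2. Hence c : ∃r.∀s.E: not entailed.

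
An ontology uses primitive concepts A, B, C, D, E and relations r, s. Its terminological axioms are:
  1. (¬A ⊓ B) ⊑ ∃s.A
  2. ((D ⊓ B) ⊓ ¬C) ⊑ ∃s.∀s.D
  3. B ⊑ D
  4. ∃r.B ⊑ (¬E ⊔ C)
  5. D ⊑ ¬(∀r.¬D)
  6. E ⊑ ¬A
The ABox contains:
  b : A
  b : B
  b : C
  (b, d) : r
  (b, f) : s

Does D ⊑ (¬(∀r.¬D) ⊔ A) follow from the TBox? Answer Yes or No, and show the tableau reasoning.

1. D ⊑ (¬(∀r.¬D) ⊔ A)  ⇔  (D ⊓ (∀r.¬D ⊓ ¬A)) unsat w.r.t. T
   all branches close; clash {D, ¬D} at an ∃-successor
2. Hence D ⊑ (¬(∀r.¬D) ⊔ A): entailed.

Yes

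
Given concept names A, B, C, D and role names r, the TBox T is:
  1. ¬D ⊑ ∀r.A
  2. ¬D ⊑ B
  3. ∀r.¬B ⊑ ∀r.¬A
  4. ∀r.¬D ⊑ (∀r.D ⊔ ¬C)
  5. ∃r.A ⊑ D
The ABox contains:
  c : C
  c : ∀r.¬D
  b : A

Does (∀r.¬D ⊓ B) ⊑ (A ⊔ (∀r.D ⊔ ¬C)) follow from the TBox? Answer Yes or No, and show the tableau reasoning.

1. (∀r.¬D ⊓ B) ⊑ (A ⊔ (∀r.D ⊔ ¬C))  ⇔  ((∀r.¬D ⊓ B) ⊓ (¬A ⊓ (∃r.¬D ⊓ C))) unsat w.r.t. T
   all branches close; clash {C, ¬C} at x₀
2. Hence (∀r.¬D ⊓ B) ⊑ (A ⊔ (∀r.D ⊔ ¬C)): entailed.

Yes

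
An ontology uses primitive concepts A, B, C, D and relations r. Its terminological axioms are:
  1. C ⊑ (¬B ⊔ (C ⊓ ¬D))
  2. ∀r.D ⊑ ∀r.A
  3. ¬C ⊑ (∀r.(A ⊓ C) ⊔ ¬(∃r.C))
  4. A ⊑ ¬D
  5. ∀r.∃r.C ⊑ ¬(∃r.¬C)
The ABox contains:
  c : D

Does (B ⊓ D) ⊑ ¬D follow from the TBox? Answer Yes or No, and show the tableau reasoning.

1. (B ⊓ D) ⊑ ¬D  ⇔  ((B ⊓ D) ⊓ D) unsat w.r.t. T
   open: L(x₀) ⊇ {B, D, ¬A, ¬C, ∀r.(A ⊓ C), …} (+ ∃-successors)
2. Hence (B ⊓ D) ⊑ ¬D: not entailed.

No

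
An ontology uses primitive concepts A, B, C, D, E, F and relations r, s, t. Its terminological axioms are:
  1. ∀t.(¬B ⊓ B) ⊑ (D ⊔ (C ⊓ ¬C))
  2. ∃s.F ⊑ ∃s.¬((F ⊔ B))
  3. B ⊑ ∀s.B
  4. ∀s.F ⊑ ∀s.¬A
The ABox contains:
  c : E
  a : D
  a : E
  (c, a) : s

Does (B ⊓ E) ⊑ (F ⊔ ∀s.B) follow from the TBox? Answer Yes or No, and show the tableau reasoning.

1. (B ⊓ E) ⊑ (F ⊔ ∀s.B)  ⇔  ((B ⊓ E) ⊓ (¬F ⊓ ∃s.¬B)) unsat w.r.t. T
   all branches close; clash {C, ¬C} at x₀
2. Hence (B ⊓ E) ⊑ (F ⊔ ∀s.B): entailed.

Yes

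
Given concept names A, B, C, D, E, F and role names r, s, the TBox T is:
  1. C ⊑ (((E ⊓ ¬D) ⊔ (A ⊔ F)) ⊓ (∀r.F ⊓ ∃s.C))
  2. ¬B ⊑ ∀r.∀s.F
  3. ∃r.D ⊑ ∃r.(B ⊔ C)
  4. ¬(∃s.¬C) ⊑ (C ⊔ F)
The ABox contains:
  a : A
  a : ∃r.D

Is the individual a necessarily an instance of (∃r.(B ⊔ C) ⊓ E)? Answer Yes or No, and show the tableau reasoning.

No

1. a : (∃r.(B ⊔ C) ⊓ E)?  L(a) = {A, ∃r.D} ∪ {(∀r.(¬B ⊓ ¬C) ⊔ ¬E)}
   apply at a: ∃r.D⊑∃r.(B ⊔ C)
   open: L(a) ⊇ {A, B, ¬C, ¬E, ∃r.(B ⊔ C), …} (+ ∃-successors) — a ∉ (∃r.(B ⊔ C) ⊓ E) possible
2. Hence a : (∃r.(B ⊔ C) ⊓ E): not entailed.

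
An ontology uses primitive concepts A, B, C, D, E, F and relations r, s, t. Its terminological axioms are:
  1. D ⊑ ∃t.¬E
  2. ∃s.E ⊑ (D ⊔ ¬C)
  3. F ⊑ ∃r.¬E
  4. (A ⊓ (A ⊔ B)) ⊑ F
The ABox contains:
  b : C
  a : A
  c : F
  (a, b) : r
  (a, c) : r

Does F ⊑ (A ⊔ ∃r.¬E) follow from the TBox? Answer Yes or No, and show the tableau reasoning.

1. F ⊑ (A ⊔ ∃r.¬E)  ⇔  (F ⊓ (¬A ⊓ ∀r.E)) unsat w.r.t. T
   all branches close; clash {E, ¬E} at an ∃-successor
2. Hence F ⊑ (A ⊔ ∃r.¬E): entailed.

Yes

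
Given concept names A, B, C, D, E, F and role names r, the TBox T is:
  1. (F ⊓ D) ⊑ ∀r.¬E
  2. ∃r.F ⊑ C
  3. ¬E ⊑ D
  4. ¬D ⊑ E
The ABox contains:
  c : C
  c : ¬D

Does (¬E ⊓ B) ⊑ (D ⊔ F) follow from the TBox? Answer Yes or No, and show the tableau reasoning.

Yes

1. (¬E ⊓ B) ⊑ (D ⊔ F)  ⇔  ((¬E ⊓ B) ⊓ (¬D ⊓ ¬F)) unsat w.r.t. T
   all branches close; clash {E, ¬E} at x₀
2. Hence (¬E ⊓ B) ⊑ (D ⊔ F): entailed.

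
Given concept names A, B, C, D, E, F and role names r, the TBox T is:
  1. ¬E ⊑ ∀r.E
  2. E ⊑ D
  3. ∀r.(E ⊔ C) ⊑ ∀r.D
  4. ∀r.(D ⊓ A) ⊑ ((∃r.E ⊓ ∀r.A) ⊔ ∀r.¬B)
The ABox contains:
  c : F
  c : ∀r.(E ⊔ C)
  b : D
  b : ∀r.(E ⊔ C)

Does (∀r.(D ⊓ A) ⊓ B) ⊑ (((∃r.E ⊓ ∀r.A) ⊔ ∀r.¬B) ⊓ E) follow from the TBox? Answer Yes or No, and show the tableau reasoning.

No

1. (∀r.(D ⊓ A) ⊓ B) ⊑ (((∃r.E ⊓ ∀r.A) ⊔ ∀r.¬B) ⊓ E)  ⇔  ((∀r.(D ⊓ A) ⊓ B) ⊓ (((∀r.¬E ⊔ ∃r.¬A) ⊓ ∃r.B) ⊔ ¬E)) unsat w.r.t. T
   apply at x₀: ∀r.(D ⊓ A)⊑((∃r.E ⊓ ∀r.A) ⊔ ∀r.¬B)
   open: L(x₀) ⊇ {B, ¬E, ∀r.(D ⊓ A), ∀r.A, ∀r.D, …} (+ ∃-successors)
2. Hence (∀r.(D ⊓ A) ⊓ B) ⊑ (((∃r.E ⊓ ∀r.A) ⊔ ∀r.¬B) ⊓ E): not entailed.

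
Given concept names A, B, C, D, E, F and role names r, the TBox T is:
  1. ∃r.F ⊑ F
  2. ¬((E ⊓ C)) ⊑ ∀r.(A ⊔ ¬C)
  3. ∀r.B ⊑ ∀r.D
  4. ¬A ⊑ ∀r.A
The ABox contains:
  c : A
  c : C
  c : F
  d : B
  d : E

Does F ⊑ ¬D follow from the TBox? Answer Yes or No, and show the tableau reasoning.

No

1. F ⊑ ¬D  ⇔  (F ⊓ D) unsat w.r.t. T
   open: L(x₀) ⊇ {A, C, D, E, F, …} (+ ∃-successors)
2. Hence F ⊑ ¬D: not entailed.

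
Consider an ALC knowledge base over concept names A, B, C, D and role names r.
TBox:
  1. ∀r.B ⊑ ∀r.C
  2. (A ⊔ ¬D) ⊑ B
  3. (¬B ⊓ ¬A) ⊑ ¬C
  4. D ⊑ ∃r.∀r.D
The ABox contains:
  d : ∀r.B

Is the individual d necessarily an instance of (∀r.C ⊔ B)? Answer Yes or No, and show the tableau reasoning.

Yes

1. d : (∀r.C ⊔ B)?  L(d) = {∀r.B} ∪ {(∃r.¬C ⊓ ¬B)}
   clash {B, ¬B} at d — d ∈ (∀r.C ⊔ B)
2. Hence d : (∀r.C ⊔ B): entailed.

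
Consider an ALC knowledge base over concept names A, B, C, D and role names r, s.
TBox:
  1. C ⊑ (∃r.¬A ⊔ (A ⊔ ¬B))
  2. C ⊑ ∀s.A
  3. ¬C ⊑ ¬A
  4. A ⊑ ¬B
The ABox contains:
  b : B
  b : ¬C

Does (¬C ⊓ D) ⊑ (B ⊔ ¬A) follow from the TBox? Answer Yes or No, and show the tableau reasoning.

Yes

1. (¬C ⊓ D) ⊑ (B ⊔ ¬A)  ⇔  ((¬C ⊓ D) ⊓ (¬B ⊓ A)) unsat w.r.t. T
   all branches close; clash {A, ¬A} at x₀
2. Hence (¬C ⊓ D) ⊑ (B ⊔ ¬A): entailed.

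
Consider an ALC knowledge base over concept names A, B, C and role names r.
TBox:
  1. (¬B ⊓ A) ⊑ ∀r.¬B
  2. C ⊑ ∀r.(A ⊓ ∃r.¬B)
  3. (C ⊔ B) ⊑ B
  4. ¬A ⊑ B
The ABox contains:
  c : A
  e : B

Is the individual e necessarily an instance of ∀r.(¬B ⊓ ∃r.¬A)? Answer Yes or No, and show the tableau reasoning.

No

1. e : ∀r.(¬B ⊓ ∃r.¬A)?  L(e) = {B} ∪ {∃r.(B ⊔ ∀r.A)}
   open: L(e) ⊇ {B, ¬C, ∃r.(B ⊔ ∀r.A)} (+ ∃-successors) — e ∉ ∀r.(¬B ⊓ ∃r.¬A) possible
2. Hence e : ∀r.(¬B ⊓ ∃r.¬A): not entailed.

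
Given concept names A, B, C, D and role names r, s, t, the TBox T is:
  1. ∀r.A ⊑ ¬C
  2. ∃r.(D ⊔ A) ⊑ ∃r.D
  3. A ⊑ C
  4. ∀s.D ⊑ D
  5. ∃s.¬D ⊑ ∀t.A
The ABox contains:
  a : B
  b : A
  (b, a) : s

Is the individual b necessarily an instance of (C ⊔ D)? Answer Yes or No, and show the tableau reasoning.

1. b : (C ⊔ D)?  L(b) = {A} ∪ {(¬C ⊓ ¬D)}
   clash {C, ¬C} at b — b ∈ (C ⊔ D)
2. Hence b : (C ⊔ D): entailed.

Yes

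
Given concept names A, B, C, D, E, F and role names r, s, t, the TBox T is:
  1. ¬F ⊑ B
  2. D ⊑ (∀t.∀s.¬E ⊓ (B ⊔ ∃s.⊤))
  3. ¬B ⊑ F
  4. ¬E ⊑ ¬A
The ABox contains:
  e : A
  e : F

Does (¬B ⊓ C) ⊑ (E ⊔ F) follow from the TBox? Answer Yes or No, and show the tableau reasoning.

1. (¬B ⊓ C) ⊑ (E ⊔ F)  ⇔  ((¬B ⊓ C) ⊓ (¬E ⊓ ¬F)) unsat w.r.t. T
   all branches close; clash {F, ¬F} at x₀
2. Hence (¬B ⊓ C) ⊑ (E ⊔ F): entailed.

Yes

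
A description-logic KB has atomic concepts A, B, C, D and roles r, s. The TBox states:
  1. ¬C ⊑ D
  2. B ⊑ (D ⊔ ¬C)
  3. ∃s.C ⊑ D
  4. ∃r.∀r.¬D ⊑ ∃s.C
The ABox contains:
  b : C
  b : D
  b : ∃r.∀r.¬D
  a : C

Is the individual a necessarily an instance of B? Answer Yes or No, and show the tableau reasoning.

1. a : B?  L(a) = {C} ∪ {¬B}
   open: L(a) ⊇ {C, ¬B, ∀r.∃r.D, ∀s.¬C} — a ∉ B possible
2. Hence a : B: not entailed.

No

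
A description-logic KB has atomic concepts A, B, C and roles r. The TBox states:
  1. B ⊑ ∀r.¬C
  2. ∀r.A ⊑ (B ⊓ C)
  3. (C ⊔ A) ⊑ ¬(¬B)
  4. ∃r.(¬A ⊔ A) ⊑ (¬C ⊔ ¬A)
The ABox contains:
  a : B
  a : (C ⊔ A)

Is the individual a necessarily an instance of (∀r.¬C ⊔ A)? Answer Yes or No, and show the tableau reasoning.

Yes

1. a : (∀r.¬C ⊔ A)?  L(a) = {B, (C ⊔ A)} ∪ {(∃r.C ⊓ ¬A)}
   clash {A, ¬A} at a — a ∈ (∀r.¬C ⊔ A)
2. Hence a : (∀r.¬C ⊔ A): entailed.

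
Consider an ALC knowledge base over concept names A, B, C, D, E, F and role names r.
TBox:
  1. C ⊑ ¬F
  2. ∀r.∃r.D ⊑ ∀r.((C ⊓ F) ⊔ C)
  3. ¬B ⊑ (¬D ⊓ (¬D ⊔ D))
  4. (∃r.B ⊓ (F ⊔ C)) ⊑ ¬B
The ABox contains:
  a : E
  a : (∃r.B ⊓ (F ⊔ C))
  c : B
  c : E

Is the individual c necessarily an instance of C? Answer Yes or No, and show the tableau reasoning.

1. c : C?  L(c) = {B, E} ∪ {¬C}
   open: L(c) ⊇ {B, E, ¬C, ∀r.¬B, ∃r.∀r.¬D} (+ ∃-successors) — c ∉ C possible
2. Hence c : C: not entailed.

No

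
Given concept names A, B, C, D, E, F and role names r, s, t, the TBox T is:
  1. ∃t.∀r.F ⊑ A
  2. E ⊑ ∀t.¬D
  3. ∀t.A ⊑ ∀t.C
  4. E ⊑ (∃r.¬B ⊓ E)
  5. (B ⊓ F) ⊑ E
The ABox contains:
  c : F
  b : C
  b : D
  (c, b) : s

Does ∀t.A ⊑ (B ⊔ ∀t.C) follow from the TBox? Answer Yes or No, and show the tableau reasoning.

Yes

1. ∀t.A ⊑ (B ⊔ ∀t.C)  ⇔  (∀t.A ⊓ (¬B ⊓ ∃t.¬C)) unsat w.r.t. T
   all branches close; clash {C, ¬C} at an ∃-successor
2. Hence ∀t.A ⊑ (B ⊔ ∀t.C): entailed.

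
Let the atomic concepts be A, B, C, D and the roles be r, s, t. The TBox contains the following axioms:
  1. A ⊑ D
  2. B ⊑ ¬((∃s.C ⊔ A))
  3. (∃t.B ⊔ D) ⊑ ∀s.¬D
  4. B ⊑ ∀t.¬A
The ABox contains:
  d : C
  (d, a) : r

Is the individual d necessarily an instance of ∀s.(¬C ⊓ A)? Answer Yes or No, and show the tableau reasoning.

1. d : ∀s.(¬C ⊓ A)?  L(d) = {C} ∪ {∃s.(C ⊔ ¬A)}
   open: L(d) ⊇ {C, ¬A, ¬B, ¬D, ∀t.¬B, …} (+ ∃-successors) — d ∉ ∀s.(¬C ⊓ A) possible
2. Hence d : ∀s.(¬C ⊓ A): not entailed.

No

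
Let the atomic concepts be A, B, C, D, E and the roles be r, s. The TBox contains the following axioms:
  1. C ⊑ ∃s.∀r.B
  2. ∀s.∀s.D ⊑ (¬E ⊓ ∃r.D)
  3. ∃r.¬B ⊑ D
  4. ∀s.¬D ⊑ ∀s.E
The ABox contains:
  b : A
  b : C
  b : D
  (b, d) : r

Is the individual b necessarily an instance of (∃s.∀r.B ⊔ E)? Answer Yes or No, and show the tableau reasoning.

Yes

1. b : (∃s.∀r.B ⊔ E)?  L(b) = {A, C, D} ∪ {(∀s.∃r.¬B ⊓ ¬E)}
   clash {E, ¬E} at an ∃-successor — b ∈ (∃s.∀r.B ⊔ E)
2. Hence b : (∃s.∀r.B ⊔ E): entailed.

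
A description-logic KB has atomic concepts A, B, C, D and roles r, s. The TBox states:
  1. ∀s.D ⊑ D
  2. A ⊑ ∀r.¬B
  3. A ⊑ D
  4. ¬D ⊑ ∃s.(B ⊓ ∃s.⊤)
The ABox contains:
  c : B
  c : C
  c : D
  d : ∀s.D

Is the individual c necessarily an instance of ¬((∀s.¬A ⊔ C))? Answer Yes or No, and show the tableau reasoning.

1. c : ¬((∀s.¬A ⊔ C))?  L(c) = {B, C, D} ∪ {(∀s.¬A ⊔ C)}
   open: L(c) ⊇ {B, C, D, ¬A} — c ∉ ¬((∀s.¬A ⊔ C)) possible
2. Hence c : ¬((∀s.¬A ⊔ C)): not entailed.

No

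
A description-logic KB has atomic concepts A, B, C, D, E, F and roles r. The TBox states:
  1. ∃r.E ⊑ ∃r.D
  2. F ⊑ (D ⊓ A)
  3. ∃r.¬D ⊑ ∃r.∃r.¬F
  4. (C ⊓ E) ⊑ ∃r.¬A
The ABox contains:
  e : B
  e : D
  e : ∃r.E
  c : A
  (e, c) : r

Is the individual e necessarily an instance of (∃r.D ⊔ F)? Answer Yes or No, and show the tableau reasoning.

1. e : (∃r.D ⊔ F)?  L(e) = {B, D, ∃r.E} ∪ {(∀r.¬D ⊓ ¬F)}
   clash {D, ¬D} at an ∃-successor — e ∈ (∃r.D ⊔ F)
2. Hence e : (∃r.D ⊔ F): entailed.

Yes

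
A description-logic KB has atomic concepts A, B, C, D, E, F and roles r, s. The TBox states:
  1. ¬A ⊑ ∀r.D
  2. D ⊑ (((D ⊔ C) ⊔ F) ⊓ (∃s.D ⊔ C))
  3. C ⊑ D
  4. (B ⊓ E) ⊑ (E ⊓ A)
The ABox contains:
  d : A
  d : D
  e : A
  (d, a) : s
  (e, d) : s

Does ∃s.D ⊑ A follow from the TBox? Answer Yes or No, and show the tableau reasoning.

No

1. ∃s.D ⊑ A  ⇔  (∃s.D ⊓ ¬A) unsat w.r.t. T
   apply at x₀: ¬A⊑∀r.D
   open: L(x₀) ⊇ {¬A, ¬B, ¬C, ¬D, ∀r.D, …} (+ ∃-successors)
2. Hence ∃s.D ⊑ A: not entailed.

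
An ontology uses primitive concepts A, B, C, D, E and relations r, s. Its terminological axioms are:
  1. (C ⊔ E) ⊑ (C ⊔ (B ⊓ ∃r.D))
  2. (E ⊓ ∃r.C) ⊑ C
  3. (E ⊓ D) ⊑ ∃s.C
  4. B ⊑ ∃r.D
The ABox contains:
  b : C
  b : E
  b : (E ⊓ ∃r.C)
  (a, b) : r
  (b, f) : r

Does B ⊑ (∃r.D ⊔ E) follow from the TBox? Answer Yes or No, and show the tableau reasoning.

Yes

1. B ⊑ (∃r.D ⊔ E)  ⇔  (B ⊓ (∀r.¬D ⊓ ¬E)) unsat w.r.t. T
   all branches close; clash {D, ¬D} at an ∃-successor
2. Hence B ⊑ (∃r.D ⊔ E): entailed.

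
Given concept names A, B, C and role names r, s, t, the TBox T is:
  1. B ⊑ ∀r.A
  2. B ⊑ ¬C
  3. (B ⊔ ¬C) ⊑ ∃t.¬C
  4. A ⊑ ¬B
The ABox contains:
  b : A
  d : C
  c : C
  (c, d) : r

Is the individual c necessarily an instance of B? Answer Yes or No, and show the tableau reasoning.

1. c : B?  L(c) = {C} ∪ {¬B}
   open: L(c) ⊇ {C, ¬B} — c ∉ B possible
2. Hence c : B: not entailed.

No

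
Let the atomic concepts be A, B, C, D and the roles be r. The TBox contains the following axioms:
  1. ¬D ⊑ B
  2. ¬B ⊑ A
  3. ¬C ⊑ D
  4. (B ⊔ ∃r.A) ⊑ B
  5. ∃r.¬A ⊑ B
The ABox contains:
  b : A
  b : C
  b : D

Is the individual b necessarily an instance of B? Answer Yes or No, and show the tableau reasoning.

No

1. b : B?  L(b) = {A, C, D} ∪ {¬B}
   open: L(b) ⊇ {A, C, D, ¬B, ∀r.A, …} — b ∉ B possible
2. Hence b : B: not entailed.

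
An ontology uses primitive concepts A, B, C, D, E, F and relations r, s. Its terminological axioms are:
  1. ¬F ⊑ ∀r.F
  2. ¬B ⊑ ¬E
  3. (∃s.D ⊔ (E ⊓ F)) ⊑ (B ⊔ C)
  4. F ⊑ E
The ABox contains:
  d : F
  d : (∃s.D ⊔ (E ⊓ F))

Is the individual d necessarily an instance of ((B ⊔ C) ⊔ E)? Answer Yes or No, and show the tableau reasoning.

Yes

1. d : ((B ⊔ C) ⊔ E)?  L(d) = {F, (∃s.D ⊔ (E ⊓ F))} ∪ {((¬B ⊓ ¬C) ⊓ ¬E)}
   clash {E, ¬E} at d — d ∈ ((B ⊔ C) ⊔ E)
2. Hence d : ((B ⊔ C) ⊔ E): entailed.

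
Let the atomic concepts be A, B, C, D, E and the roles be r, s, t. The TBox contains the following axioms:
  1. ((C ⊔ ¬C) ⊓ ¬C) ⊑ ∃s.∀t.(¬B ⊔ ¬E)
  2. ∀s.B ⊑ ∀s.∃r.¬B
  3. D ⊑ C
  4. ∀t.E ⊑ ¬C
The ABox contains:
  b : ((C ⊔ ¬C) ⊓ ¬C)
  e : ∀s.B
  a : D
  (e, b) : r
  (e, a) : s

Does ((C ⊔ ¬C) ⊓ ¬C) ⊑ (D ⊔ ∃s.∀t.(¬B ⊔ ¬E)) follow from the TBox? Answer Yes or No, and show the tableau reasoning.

1. ((C ⊔ ¬C) ⊓ ¬C) ⊑ (D ⊔ ∃s.∀t.(¬B ⊔ ¬E))  ⇔  (((C ⊔ ¬C) ⊓ ¬C) ⊓ (¬D ⊓ ∀s.∃t.(B ⊓ E))) unsat w.r.t. T
   all branches close; clash {C, ¬C} at an ∃-successor
2. Hence ((C ⊔ ¬C) ⊓ ¬C) ⊑ (D ⊔ ∃s.∀t.(¬B ⊔ ¬E)): entailed.

Yes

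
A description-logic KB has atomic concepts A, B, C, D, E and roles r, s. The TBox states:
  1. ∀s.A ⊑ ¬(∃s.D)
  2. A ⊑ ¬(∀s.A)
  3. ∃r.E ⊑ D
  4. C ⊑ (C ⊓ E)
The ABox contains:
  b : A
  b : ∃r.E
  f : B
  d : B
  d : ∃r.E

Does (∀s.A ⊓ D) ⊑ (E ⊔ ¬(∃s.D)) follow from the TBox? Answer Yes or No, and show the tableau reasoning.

1. (∀s.A ⊓ D) ⊑ (E ⊔ ¬(∃s.D))  ⇔  ((∀s.A ⊓ D) ⊓ (¬E ⊓ ∃s.D)) unsat w.r.t. T
   all branches close; clash {E, ¬E} at x₀
2. Hence (∀s.A ⊓ D) ⊑ (E ⊔ ¬(∃s.D)): entailed.

Yes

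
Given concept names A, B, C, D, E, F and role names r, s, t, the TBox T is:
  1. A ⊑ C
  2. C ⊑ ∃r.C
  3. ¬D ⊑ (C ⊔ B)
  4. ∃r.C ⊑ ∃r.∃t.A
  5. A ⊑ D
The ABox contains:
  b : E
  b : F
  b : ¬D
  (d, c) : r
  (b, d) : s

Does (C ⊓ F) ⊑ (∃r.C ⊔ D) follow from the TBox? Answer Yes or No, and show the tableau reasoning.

1. (C ⊓ F) ⊑ (∃r.C ⊔ D)  ⇔  ((C ⊓ F) ⊓ (∀r.¬C ⊓ ¬D)) unsat w.r.t. T
   all branches close; clash {D, ¬D} at x₀
2. Hence (C ⊓ F) ⊑ (∃r.C ⊔ D): entailed.

Yes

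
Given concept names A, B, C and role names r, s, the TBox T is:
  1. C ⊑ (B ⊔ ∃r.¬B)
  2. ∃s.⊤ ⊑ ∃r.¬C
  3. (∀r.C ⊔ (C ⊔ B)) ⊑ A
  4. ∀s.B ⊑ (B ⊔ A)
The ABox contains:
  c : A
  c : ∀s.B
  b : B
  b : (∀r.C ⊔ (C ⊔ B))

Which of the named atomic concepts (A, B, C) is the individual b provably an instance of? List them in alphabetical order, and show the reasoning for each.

{A, B}

1. b : A?  L(b) = {B, (∀r.C ⊔ (C ⊔ B))} ∪ {¬A}
   clash {A, ¬A} at b — b ∈ A
2. b : B?  L(b) = {B, (∀r.C ⊔ (C ⊔ B))} ∪ {¬B}
   clash {B, ¬B} at b — b ∈ B
3. b : C?  L(b) = {B, (∀r.C ⊔ (C ⊔ B))} ∪ {¬C}
   apply at b: (∀r.C ⊔ (C ⊔ B))⊑A
   open: L(b) ⊇ {A, B, ¬C, ∀r.C, ∀s.⊥} — b ∉ C possible
4. Entailed for b: {A, B}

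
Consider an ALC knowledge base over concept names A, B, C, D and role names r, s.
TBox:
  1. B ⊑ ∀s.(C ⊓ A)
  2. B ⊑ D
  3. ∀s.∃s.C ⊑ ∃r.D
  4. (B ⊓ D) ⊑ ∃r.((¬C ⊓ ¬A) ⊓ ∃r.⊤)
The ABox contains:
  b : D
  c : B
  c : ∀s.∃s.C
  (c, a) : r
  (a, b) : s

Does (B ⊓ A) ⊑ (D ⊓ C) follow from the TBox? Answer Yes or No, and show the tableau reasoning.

1. (B ⊓ A) ⊑ (D ⊓ C)  ⇔  ((B ⊓ A) ⊓ (¬D ⊔ ¬C)) unsat w.r.t. T
   apply at x₀: B⊑∀s.(C ⊓ A); B⊑D
   open: L(x₀) ⊇ {A, B, D, ¬C, ∀s.(C ⊓ A), …} (+ ∃-successors)
2. Hence (B ⊓ A) ⊑ (D ⊓ C): not entailed.

No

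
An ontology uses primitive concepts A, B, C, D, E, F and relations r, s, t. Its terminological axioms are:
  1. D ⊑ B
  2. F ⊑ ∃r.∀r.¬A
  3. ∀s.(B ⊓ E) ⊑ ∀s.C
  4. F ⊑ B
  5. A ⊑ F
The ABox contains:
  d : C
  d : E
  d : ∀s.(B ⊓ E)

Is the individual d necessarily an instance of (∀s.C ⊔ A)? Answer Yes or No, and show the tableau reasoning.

1. d : (∀s.C ⊔ A)?  L(d) = {C, E, ∀s.(B ⊓ E)} ∪ {(∃s.¬C ⊓ ¬A)}
   clash {C, ¬C} at an ∃-successor — d ∈ (∀s.C ⊔ A)
2. Hence d : (∀s.C ⊔ A): entailed.

Yes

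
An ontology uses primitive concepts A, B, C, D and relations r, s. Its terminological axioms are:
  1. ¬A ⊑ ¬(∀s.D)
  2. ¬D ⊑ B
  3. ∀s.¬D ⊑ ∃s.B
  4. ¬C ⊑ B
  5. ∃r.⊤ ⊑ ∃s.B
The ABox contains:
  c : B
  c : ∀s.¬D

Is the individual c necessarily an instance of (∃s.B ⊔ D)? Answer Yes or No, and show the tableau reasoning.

1. c : (∃s.B ⊔ D)?  L(c) = {B, ∀s.¬D} ∪ {(∀s.¬B ⊓ ¬D)}
   clash {B, ¬B} at an ∃-successor — c ∈ (∃s.B ⊔ D)
2. Hence c : (∃s.B ⊔ D): entailed.

Yes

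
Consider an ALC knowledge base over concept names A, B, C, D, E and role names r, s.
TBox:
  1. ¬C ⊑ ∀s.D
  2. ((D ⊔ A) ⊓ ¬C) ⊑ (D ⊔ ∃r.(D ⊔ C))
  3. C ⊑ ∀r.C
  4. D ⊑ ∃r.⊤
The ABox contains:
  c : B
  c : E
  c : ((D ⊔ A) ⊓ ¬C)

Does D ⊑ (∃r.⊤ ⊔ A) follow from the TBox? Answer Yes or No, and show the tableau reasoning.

Yes

1. D ⊑ (∃r.⊤ ⊔ A)  ⇔  (D ⊓ (∀r.⊥ ⊓ ¬A)) unsat w.r.t. T
   all branches close; clash ⊥ at an ∃-successor
2. Hence D ⊑ (∃r.⊤ ⊔ A): entailed.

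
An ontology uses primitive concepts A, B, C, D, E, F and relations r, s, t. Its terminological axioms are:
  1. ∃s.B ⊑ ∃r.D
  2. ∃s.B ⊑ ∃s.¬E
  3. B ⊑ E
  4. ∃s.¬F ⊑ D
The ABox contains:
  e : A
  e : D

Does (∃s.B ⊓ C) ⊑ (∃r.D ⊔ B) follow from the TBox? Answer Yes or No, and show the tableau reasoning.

Yes

1. (∃s.B ⊓ C) ⊑ (∃r.D ⊔ B)  ⇔  ((∃s.B ⊓ C) ⊓ (∀r.¬D ⊓ ¬B)) unsat w.r.t. T
   all branches close; clash {D, ¬D} at an ∃-successor
2. Hence (∃s.B ⊓ C) ⊑ (∃r.D ⊔ B): entailed.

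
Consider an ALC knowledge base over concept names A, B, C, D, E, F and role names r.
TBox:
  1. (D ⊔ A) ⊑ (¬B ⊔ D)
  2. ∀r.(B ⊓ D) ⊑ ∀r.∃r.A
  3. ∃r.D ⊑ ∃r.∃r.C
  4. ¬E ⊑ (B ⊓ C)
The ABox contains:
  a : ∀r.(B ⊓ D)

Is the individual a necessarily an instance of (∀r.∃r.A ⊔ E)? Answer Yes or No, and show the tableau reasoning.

1. a : (∀r.∃r.A ⊔ E)?  L(a) = {∀r.(B ⊓ D)} ∪ {(∃r.∀r.¬A ⊓ ¬E)}
   clash {A, ¬A} at an ∃-successor — a ∈ (∀r.∃r.A ⊔ E)
2. Hence a : (∀r.∃r.A ⊔ E): entailed.

Yes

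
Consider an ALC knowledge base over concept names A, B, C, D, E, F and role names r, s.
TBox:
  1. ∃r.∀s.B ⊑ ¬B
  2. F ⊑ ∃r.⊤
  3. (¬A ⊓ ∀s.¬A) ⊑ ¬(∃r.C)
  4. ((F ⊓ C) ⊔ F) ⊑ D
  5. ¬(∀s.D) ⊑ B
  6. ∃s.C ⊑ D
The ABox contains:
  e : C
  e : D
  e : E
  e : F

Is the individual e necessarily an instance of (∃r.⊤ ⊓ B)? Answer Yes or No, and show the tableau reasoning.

No

1. e : (∃r.⊤ ⊓ B)?  L(e) = {C, D, E, F} ∪ {(∀r.⊥ ⊔ ¬B)}
   apply at e: F⊑∃r.⊤
   open: L(e) ⊇ {A, C, D, E, F, …} (+ ∃-successors) — e ∉ (∃r.⊤ ⊓ B) possible
2. Hence e : (∃r.⊤ ⊓ B): not entailed.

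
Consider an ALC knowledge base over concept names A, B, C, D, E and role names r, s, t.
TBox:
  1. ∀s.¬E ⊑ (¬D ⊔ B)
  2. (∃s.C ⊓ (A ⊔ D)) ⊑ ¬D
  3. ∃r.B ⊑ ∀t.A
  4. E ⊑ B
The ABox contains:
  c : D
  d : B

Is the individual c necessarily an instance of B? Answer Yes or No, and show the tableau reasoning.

No

1. c : B?  L(c) = {D} ∪ {¬B}
   open: L(c) ⊇ {D, ¬B, ¬E, ∀r.¬B, ∀s.¬C, …} (+ ∃-successors) — c ∉ B possible
2. Hence c : B: not entailed.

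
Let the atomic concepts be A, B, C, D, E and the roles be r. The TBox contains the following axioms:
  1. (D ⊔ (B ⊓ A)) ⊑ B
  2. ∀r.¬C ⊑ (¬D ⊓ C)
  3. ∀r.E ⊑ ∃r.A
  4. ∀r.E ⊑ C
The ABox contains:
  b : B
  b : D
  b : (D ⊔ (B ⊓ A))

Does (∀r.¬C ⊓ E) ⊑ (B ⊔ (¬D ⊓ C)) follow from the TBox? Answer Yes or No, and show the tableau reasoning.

1. (∀r.¬C ⊓ E) ⊑ (B ⊔ (¬D ⊓ C))  ⇔  ((∀r.¬C ⊓ E) ⊓ (¬B ⊓ (D ⊔ ¬C))) unsat w.r.t. T
   all branches close; clash {C, ¬C} at x₀
2. Hence (∀r.¬C ⊓ E) ⊑ (B ⊔ (¬D ⊓ C)): entailed.

Yes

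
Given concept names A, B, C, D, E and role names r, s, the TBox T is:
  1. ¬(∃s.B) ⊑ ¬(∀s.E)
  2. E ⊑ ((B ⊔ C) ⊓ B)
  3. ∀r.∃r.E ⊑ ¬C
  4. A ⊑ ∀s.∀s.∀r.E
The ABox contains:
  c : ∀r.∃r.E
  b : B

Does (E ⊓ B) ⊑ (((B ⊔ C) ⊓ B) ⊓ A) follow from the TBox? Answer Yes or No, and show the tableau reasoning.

1. (E ⊓ B) ⊑ (((B ⊔ C) ⊓ B) ⊓ A)  ⇔  ((E ⊓ B) ⊓ (((¬B ⊓ ¬C) ⊔ ¬B) ⊔ ¬A)) unsat w.r.t. T
   apply at x₀: E⊑((B ⊔ C) ⊓ B)
   open: L(x₀) ⊇ {B, E, ¬A, ∃r.∀r.¬E, ∃s.B} (+ ∃-successors)
2. Hence (E ⊓ B) ⊑ (((B ⊔ C) ⊓ B) ⊓ A): not entailed.

No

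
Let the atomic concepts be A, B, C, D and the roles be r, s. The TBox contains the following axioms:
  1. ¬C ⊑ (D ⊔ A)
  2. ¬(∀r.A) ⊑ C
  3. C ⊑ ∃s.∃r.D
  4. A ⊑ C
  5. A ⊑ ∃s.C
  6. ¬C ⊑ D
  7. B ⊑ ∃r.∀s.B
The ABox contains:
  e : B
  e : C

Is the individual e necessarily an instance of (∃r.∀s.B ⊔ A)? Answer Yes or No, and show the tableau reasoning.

1. e : (∃r.∀s.B ⊔ A)?  L(e) = {B, C} ∪ {(∀r.∃s.¬B ⊓ ¬A)}
   clash {B, ¬B} at an ∃-successor — e ∈ (∃r.∀s.B ⊔ A)
2. Hence e : (∃r.∀s.B ⊔ A): entailed.

Yes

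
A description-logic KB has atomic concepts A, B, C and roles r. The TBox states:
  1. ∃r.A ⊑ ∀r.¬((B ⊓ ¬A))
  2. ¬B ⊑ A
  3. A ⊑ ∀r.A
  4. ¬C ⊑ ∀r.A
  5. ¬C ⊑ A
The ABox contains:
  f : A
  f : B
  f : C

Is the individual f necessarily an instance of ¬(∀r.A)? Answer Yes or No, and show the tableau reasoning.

1. f : ¬(∀r.A)?  L(f) = {A, B, C} ∪ {∀r.A}
   open: L(f) ⊇ {A, B, C, ∀r.A, ∀r.¬A} — f ∉ ¬(∀r.A) possible
2. Hence f : ¬(∀r.A): not entailed.

No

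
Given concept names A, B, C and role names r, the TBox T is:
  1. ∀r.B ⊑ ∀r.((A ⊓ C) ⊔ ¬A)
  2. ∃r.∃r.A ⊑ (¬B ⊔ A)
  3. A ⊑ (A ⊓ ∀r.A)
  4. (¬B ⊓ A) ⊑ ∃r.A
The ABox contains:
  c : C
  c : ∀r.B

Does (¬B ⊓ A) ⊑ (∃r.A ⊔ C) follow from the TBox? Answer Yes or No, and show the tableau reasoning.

Yes

1. (¬B ⊓ A) ⊑ (∃r.A ⊔ C)  ⇔  ((¬B ⊓ A) ⊓ (∀r.¬A ⊓ ¬C)) unsat w.r.t. T
   all branches close; clash {A, ¬A} at an ∃-successor
2. Hence (¬B ⊓ A) ⊑ (∃r.A ⊔ C): entailed.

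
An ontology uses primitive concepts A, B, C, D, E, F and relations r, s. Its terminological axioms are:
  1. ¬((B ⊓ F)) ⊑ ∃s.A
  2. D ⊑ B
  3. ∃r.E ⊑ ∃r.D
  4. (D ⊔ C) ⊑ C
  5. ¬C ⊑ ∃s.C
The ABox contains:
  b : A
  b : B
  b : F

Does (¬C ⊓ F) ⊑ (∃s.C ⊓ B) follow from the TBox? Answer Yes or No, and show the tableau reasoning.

1. (¬C ⊓ F) ⊑ (∃s.C ⊓ B)  ⇔  ((¬C ⊓ F) ⊓ (∀s.¬C ⊔ ¬B)) unsat w.r.t. T
   apply at x₀: ¬C⊑∃s.C
   open: L(x₀) ⊇ {F, ¬B, ¬C, ¬D, ∀r.¬E, …} (+ ∃-successors)
2. Hence (¬C ⊓ F) ⊑ (∃s.C ⊓ B): not entailed.

No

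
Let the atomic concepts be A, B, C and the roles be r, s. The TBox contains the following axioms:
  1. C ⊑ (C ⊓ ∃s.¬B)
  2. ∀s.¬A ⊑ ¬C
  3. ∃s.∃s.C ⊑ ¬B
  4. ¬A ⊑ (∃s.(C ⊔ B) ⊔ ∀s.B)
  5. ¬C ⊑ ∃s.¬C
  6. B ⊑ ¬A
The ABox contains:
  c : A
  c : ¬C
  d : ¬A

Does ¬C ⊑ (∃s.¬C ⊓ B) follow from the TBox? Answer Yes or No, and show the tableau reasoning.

No

1. ¬C ⊑ (∃s.¬C ⊓ B)  ⇔  (¬C ⊓ (∀s.C ⊔ ¬B)) unsat w.r.t. T
   apply at x₀: ¬C⊑∃s.¬C
   open: L(x₀) ⊇ {A, ¬B, ¬C, ∃s.¬C} (+ ∃-successors)
2. Hence ¬C ⊑ (∃s.¬C ⊓ B): not entailed.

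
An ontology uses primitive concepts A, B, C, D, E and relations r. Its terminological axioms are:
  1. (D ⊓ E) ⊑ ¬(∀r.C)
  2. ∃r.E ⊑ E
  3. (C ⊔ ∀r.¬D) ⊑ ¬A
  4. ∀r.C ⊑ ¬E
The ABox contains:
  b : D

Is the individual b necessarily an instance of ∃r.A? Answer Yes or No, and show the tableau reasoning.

1. b : ∃r.A?  L(b) = {D} ∪ {∀r.¬A}
   open: L(b) ⊇ {D, ¬C, ¬E, ∀r.¬A, ∀r.¬E, …} (+ ∃-successors) — b ∉ ∃r.A possible
2. Hence b : ∃r.A: not entailed.

No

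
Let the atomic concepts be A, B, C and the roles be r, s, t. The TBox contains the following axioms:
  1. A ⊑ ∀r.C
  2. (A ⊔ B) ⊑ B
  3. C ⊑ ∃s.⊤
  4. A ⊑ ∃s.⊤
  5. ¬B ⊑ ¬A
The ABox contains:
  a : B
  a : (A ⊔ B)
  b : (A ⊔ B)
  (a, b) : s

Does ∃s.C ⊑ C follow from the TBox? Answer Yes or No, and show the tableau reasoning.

No

1. ∃s.C ⊑ C  ⇔  (∃s.C ⊓ ¬C) unsat w.r.t. T
   open: L(x₀) ⊇ {B, ¬A, ¬C, ∃s.C} (+ ∃-successors)
2. Hence ∃s.C ⊑ C: not entailed.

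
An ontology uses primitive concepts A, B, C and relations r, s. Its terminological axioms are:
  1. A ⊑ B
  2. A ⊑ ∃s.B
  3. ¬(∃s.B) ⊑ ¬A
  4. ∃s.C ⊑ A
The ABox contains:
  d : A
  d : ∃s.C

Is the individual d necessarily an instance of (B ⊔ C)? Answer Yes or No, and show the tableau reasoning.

1. d : (B ⊔ C)?  L(d) = {A, ∃s.C} ∪ {(¬B ⊓ ¬C)}
   clash {B, ¬B} at d — d ∈ (B ⊔ C)
2. Hence d : (B ⊔ C): entailed.

Yes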